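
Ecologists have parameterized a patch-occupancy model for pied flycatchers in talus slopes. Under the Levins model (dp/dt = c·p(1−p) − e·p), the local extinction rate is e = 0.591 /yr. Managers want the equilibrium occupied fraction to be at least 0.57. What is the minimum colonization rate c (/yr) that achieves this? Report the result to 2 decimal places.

p* = 1 − e/c ≥ 0.57 requires e/c ≤ 0.4300, i.e. c ≥ e/0.4300.
c_min = 0.591/0.4300 = 1.3744.

1.37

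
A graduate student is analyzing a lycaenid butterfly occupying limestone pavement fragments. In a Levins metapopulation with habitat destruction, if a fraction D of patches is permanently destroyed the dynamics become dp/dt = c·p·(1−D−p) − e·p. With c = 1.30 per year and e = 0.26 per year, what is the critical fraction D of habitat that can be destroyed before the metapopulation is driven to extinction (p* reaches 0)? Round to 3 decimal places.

The nontrivial equilibrium is p* = (1−D) − e/c; extinction occurs when this hits zero.
So D_crit = 1 − e/c = 1 − 0.26/1.30 = 1 − 0.2000 = 0.8000.
This equals the undisturbed p*, a classic result of Lande's extension.

0.800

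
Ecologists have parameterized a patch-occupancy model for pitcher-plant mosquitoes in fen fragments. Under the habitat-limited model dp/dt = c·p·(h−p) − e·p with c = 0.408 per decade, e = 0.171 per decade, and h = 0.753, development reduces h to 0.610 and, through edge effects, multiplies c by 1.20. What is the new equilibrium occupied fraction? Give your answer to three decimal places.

Before: p* = h − e/c = 0.753 − 0.171/0.408 = 0.753 − 0.4191 = 0.3339.
After: c = 0.4896, e = 0.171, h = 0.610; p* = 0.610 − 0.171/0.4896 = 0.2607.

0.261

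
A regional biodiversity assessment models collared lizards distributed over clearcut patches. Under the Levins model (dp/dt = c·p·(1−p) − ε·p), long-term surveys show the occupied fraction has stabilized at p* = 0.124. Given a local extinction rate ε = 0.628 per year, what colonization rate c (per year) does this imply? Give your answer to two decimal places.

0.72

At equilibrium c(1−p*) = ε, so c = ε/(1−p*).
c = 0.628/(1 − 0.124) = 0.628/0.8760 = 0.7169.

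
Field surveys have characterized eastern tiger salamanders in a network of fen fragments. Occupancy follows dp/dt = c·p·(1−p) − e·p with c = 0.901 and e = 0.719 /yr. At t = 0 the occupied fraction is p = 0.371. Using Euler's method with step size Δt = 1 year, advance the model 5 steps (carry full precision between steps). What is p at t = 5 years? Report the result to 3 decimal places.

Update rule: p ← p + [c·p·(1−p) − e·p]·Δt with Δt = 1.
t = 1: p = 0.37100 + (-0.05649) = 0.31451
t = 2: p = 0.31451 + (-0.03188) = 0.28263
t = 3: p = 0.28263 + (-0.02053) = 0.26209
t = 4: p = 0.26209 + (-0.01419) = 0.24790
t = 5: p = 0.24790 + (-0.01025) = 0.23765

0.238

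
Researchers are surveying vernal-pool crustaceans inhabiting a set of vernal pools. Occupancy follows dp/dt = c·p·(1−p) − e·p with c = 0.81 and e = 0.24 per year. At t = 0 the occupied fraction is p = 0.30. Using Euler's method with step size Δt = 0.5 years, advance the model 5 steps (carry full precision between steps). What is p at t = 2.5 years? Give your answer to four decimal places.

0.5366

Update rule: p ← p + [c·p·(1−p) − e·p]·Δt with Δt = 0.5.
t = 0.5: p = 0.30000 + (+0.04905) = 0.34905
t = 1: p = 0.34905 + (+0.05014) = 0.39919
t = 1.5: p = 0.39919 + (+0.04923) = 0.44842
t = 2: p = 0.44842 + (+0.04636) = 0.49478
t = 2.5: p = 0.49478 + (+0.04187) = 0.53664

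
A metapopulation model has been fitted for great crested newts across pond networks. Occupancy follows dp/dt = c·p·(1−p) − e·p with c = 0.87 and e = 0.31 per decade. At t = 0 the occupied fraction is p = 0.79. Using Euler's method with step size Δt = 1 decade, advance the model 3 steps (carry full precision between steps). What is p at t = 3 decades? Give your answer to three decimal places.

Update rule: p ← p + [c·p·(1−p) − e·p]·Δt with Δt = 1.
  1  |  dp/dt·Δt = -0.100567  |  p_1 = 0.689433
  2  |  dp/dt·Δt = -0.027444  |  p_2 = 0.661989
  3  |  dp/dt·Δt = -0.010546  |  p_3 = 0.651443

0.651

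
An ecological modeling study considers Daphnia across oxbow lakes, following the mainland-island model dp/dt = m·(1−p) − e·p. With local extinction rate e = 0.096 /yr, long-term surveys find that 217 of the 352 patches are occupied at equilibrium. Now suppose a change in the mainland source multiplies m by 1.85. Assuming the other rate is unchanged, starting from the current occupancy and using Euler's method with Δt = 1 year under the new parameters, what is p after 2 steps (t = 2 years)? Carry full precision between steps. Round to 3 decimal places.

0.698

Observed p* = 217/352 = 0.61648.
Balance m(1−p*) = e·p* gives m = e·p*/(1−p*) = 0.096×0.61648/0.38352 = 0.15431.
Starting from p₀ = 0.61648; update p ← p + (dp/dt)·Δt with the new parameters.
t = 1: p = 0.61648 + (+0.05030) = 0.66678
t = 2: p = 0.66678 + (+0.03111) = 0.69790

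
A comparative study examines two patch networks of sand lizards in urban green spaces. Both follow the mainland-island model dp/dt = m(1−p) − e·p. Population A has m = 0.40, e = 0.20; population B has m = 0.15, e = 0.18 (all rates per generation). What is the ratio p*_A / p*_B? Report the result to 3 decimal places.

1.467

A: p*_A = m/(m+e) = 0.40/0.6000 = 0.6667.
B: p*_B = 0.15/0.3300 = 0.4545.
p*_A / p*_B = 0.6667/0.4545 = 1.4667.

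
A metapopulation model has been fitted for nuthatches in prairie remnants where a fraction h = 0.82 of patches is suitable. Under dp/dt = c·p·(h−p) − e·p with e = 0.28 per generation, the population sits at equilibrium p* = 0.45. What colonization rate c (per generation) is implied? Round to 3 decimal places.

0.757

At equilibrium c(h−p*) = e, so c = e/(h−p*).
c = 0.28/(0.82 − 0.45) = 0.28/0.3700 = 0.7568.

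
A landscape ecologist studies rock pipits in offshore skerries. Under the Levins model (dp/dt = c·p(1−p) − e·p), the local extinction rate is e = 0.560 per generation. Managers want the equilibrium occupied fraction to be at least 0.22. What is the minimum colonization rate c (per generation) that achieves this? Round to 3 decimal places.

p* = 1 − e/c ≥ 0.22 requires e/c ≤ 0.7800, i.e. c ≥ e/0.7800.
c_min = 0.560/0.7800 = 0.7179.

0.718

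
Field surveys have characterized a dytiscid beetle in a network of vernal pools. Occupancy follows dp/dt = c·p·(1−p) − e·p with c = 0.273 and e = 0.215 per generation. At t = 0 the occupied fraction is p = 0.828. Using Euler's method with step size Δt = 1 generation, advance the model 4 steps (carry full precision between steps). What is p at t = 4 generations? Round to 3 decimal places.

0.489

Update rule: p ← p + [c·p·(1−p) − e·p]·Δt with Δt = 1.
t = 1: p = 0.82800 + (-0.13914) = 0.68886
t = 2: p = 0.68886 + (-0.08959) = 0.59927
t = 3: p = 0.59927 + (-0.06328) = 0.53598
t = 4: p = 0.53598 + (-0.04734) = 0.48864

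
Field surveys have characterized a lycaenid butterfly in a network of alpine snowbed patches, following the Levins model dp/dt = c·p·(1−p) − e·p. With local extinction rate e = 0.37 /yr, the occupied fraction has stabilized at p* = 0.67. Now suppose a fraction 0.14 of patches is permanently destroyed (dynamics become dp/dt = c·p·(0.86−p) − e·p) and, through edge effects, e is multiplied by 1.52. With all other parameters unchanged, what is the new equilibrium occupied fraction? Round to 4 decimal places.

0.3584

Balance c(1−p*) = e gives c = e/(1 − 0.67000) = 0.37/0.33000 = 1.12121.
New p* = 0.86 − e/c = 0.86 − 0.56240/1.12121 = 0.35840.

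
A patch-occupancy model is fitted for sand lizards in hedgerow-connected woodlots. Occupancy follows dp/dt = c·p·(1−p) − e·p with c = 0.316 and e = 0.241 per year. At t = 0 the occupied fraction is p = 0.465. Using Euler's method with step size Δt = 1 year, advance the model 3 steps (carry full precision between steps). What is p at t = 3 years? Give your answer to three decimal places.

Update rule: p ← p + [c·p·(1−p) − e·p]·Δt with Δt = 1.
t = 1: p = 0.46500 + (-0.03345) = 0.43155
t = 2: p = 0.43155 + (-0.02648) = 0.40506
t = 3: p = 0.40506 + (-0.02147) = 0.38360

0.384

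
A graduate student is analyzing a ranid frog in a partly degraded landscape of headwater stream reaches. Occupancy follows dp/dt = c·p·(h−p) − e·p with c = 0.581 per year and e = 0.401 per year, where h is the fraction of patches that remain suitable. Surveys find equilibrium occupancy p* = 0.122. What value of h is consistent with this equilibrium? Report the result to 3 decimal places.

0.812

At equilibrium c(h−p*) = e, so h = p* + e/c.
h = 0.122 + 0.401/0.581 = 0.122 + 0.6902 = 0.8122.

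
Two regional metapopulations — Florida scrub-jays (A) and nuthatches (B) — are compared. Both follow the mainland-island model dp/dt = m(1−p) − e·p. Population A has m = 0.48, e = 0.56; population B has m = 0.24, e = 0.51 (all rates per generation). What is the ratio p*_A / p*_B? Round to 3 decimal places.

1.442

A: p*_A = m/(m+e) = 0.48/1.0400 = 0.4615.
B: p*_B = 0.24/0.7500 = 0.3200.
p*_A / p*_B = 0.4615/0.3200 = 1.4423.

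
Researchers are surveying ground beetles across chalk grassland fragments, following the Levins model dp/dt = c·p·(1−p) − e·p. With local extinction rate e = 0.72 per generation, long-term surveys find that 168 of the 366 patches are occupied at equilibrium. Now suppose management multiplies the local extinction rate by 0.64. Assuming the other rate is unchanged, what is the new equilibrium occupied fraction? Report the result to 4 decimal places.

Observed p* = 168/366 = 0.45902.
Balance c(1−p*) = e gives c = e/(1 − 0.45902) = 0.72/0.54098 = 1.33092.
New p* = 1 − e/c = 1 − 0.46080/1.33092 = 0.65377.

0.6538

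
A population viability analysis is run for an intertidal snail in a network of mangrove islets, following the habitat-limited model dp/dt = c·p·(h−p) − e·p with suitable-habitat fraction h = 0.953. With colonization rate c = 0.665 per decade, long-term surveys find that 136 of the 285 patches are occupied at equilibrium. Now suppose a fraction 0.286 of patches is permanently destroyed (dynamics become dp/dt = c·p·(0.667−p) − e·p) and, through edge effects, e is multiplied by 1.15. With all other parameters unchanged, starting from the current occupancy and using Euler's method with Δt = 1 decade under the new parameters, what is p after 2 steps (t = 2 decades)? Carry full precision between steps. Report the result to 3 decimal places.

Observed p* = 136/285 = 0.47719.
Balance c(h−p*) = e gives e = 0.665×(0.953 − 0.47719) = 0.31641.
Starting from p₀ = 0.47719; update p ← p + (dp/dt)·Δt with the new parameters.
step 1: Δp = -0.11341, p = 0.36379
step 2: Δp = -0.05902, p = 0.30477

0.305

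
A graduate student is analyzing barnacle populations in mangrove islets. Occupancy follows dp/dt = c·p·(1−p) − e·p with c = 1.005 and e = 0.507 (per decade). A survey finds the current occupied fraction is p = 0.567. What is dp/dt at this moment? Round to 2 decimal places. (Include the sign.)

Colonization term: c·p·(1−p) = 1.005×0.567×0.4330 = 0.24674.
Extinction term: e·p = 0.28747.
dp/dt = 0.24674 − 0.28747 = -0.04073.

-0.04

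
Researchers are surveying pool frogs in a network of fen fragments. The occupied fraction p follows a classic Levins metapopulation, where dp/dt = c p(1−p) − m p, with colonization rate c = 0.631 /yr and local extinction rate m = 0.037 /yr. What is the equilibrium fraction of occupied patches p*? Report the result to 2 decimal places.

0.94

At equilibrium, colonization balances extinction: c·p*·(1−p*) = m·p*.
So p* = 1 − m/c = 1 − 0.037/0.631 = 1 − 0.0586 = 0.9414.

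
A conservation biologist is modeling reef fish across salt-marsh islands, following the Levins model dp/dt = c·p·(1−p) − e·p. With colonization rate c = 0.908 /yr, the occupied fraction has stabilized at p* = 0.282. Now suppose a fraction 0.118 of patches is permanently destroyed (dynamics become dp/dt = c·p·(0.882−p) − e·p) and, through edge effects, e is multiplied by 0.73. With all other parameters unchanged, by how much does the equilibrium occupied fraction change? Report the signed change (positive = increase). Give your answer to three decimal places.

Balance c(1−p*) = e gives e = 0.908×(1 − 0.28200) = 0.65194.
New p* = 0.882 − e/c = 0.882 − 0.47592/0.90800 = 0.35786.
Δp* = 0.35786 − 0.28200 = +0.07586.

0.076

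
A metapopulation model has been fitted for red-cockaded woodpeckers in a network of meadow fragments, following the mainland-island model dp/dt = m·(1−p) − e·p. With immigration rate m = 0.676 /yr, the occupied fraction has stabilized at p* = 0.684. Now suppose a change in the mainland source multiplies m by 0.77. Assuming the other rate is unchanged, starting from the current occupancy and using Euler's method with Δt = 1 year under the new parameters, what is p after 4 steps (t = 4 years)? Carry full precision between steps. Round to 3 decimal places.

Balance m(1−p*) = e·p* gives e = m(1−p*)/p* = 0.676×0.31600/0.68400 = 0.31230.
Starting from p₀ = 0.68400; update p ← p + (dp/dt)·Δt with the new parameters.
  1  |  dp/dt·Δt = -0.049132  |  p_1 = 0.634868
  2  |  dp/dt·Δt = -0.008214  |  p_2 = 0.626655
  3  |  dp/dt·Δt = -0.001373  |  p_3 = 0.625282
  4  |  dp/dt·Δt = -0.000230  |  p_4 = 0.625052

0.625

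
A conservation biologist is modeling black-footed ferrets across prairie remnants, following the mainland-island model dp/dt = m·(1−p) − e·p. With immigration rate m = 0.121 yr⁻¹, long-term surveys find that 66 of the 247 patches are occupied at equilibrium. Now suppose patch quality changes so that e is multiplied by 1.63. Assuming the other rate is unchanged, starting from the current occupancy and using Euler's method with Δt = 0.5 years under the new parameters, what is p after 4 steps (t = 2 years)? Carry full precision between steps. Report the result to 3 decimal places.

Observed p* = 66/247 = 0.26721.
Balance m(1−p*) = e·p* gives e = m(1−p*)/p* = 0.121×0.73279/0.26721 = 0.33183.
Starting from p₀ = 0.26721; update p ← p + (dp/dt)·Δt with the new parameters.
step 1: Δp = -0.02793, p = 0.23928
step 2: Δp = -0.01869, p = 0.22059
step 3: Δp = -0.01250, p = 0.20809
step 4: Δp = -0.00836, p = 0.19972

0.200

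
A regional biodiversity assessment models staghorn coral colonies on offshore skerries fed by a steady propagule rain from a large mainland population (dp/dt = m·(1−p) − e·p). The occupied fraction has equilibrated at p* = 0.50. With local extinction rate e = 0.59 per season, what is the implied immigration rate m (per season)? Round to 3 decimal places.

0.590

At equilibrium m(1−p*) = e·p*, so m = e·p*/(1−p*).
m = 0.59 × 0.50 / 0.5000 = 0.2950/0.5000 = 0.5900.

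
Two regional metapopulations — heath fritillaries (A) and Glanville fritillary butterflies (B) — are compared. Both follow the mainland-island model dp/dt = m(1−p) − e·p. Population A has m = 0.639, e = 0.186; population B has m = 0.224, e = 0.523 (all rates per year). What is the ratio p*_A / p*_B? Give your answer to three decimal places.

A: p*_A = m/(m+e) = 0.639/0.8250 = 0.7745.
B: p*_B = 0.224/0.7470 = 0.2999.
p*_A / p*_B = 0.7745/0.2999 = 2.5830.

2.583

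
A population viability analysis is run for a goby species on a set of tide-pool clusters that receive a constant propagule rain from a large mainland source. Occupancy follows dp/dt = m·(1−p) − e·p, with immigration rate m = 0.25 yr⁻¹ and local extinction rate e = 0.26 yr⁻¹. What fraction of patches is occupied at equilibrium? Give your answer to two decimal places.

0.49

At equilibrium the propagule rain into empty patches balances local extinction: m(1−p*) = e·p*.
p* = m/(m+e) = 0.25/(0.25+0.26) = 0.25/0.5100 = 0.4902.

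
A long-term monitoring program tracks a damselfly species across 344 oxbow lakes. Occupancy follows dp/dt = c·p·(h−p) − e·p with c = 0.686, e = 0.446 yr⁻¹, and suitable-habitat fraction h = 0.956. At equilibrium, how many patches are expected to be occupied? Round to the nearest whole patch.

105

p* = h − e/c = 0.956 − 0.6501 = 0.3059.
Expected occupied patches = N × p* = 344 × 0.3059 = 105.21 ≈ 105.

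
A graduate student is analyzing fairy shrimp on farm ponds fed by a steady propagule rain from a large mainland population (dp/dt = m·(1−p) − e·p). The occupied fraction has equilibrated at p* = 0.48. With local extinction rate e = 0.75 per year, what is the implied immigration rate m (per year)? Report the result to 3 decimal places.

At equilibrium m(1−p*) = e·p*, so m = e·p*/(1−p*).
m = 0.75 × 0.48 / 0.5200 = 0.3600/0.5200 = 0.6923.

0.692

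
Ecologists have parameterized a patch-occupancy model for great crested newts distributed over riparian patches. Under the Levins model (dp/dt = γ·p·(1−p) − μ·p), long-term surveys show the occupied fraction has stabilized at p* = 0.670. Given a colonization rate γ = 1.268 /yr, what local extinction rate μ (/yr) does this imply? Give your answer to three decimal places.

0.418

At equilibrium γ(1−p*) = μ.
μ = 1.268 × (1 − 0.670) = 1.268 × 0.3300 = 0.4184.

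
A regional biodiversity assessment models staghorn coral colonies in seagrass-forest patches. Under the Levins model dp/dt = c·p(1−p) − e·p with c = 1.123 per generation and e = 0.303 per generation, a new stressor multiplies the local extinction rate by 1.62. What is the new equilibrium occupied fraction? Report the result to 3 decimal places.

0.563

Before: p* = 1 − 0.303/1.123 = 0.7302.
After the change, c = 1.123, e = 0.49086, so p* = 1 − 0.49086/1.123 = 0.5629.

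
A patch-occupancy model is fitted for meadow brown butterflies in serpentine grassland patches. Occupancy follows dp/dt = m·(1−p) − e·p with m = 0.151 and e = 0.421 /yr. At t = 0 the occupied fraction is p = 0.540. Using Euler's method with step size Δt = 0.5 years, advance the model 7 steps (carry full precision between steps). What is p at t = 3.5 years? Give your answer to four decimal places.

Update rule: p ← p + [m·(1−p) − e·p]·Δt with Δt = 0.5.
  1  |  dp/dt·Δt = -0.078940  |  p_1 = 0.461060
  2  |  dp/dt·Δt = -0.056363  |  p_2 = 0.404697
  3  |  dp/dt·Δt = -0.040243  |  p_3 = 0.364454
  4  |  dp/dt·Δt = -0.028734  |  p_4 = 0.335720
  5  |  dp/dt·Δt = -0.020516  |  p_5 = 0.315204
  6  |  dp/dt·Δt = -0.014648  |  p_6 = 0.300556
  7  |  dp/dt·Δt = -0.010459  |  p_7 = 0.290097

0.2901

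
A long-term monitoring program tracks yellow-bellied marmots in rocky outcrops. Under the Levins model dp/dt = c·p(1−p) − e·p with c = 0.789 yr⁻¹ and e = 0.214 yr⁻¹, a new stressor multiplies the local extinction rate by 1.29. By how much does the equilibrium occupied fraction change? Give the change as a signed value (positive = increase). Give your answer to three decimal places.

-0.079

Before: p* = 1 − 0.214/0.789 = 0.7288.
After the change, c = 0.789, e = 0.27606, so p* = 1 − 0.27606/0.789 = 0.6501.
Δp* = 0.6501 − 0.7288 = -0.0787.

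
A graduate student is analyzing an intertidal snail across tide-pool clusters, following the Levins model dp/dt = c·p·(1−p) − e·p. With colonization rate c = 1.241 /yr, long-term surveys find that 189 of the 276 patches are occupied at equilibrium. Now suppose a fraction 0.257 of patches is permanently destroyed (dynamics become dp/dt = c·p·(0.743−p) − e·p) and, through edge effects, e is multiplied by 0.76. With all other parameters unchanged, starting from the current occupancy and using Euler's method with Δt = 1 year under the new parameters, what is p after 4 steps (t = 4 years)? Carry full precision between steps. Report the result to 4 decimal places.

Observed p* = 189/276 = 0.68478.
Balance c(1−p*) = e gives e = 1.241×(1 − 0.68478) = 0.39118.
Starting from p₀ = 0.68478; update p ← p + (dp/dt)·Δt with the new parameters.
t = 1: p = 0.68478 + (-0.15411) = 0.53067
t = 2: p = 0.53067 + (-0.01794) = 0.51273
t = 3: p = 0.51273 + (-0.00592) = 0.50682
t = 4: p = 0.50682 + (-0.00213) = 0.50469

0.5047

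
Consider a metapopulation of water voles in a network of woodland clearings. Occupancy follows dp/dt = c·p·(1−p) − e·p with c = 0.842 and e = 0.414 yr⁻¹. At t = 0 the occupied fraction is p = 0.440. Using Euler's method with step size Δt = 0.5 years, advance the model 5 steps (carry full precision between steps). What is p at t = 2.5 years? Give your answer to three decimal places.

Update rule: p ← p + [c·p·(1−p) − e·p]·Δt with Δt = 0.5.
p: 0.44000 → 0.45265  (Δp = +0.01265)
p: 0.45265 → 0.46326  (Δp = +0.01061)
p: 0.46326 → 0.47205  (Δp = +0.00879)
p: 0.47205 → 0.47926  (Δp = +0.00721)
p: 0.47926 → 0.48512  (Δp = +0.00586)

0.485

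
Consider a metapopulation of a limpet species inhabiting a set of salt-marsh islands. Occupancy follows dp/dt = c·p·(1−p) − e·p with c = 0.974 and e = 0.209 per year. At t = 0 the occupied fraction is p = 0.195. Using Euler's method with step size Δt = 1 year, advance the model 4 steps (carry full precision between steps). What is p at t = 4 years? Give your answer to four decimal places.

Update rule: p ← p + [c·p·(1−p) − e·p]·Δt with Δt = 1.
step 1: Δp = +0.11214, p = 0.30714
step 2: Δp = +0.14308, p = 0.45022
step 3: Δp = +0.14699, p = 0.59721
step 4: Δp = +0.10948, p = 0.70669

0.7067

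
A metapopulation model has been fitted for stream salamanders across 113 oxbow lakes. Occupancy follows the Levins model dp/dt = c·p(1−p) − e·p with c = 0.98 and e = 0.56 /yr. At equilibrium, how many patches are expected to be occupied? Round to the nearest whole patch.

48

p* = 1 − e/c = 1 − 0.56/0.98 = 0.4286.
Expected occupied patches = N × p* = 113 × 0.4286 = 48.43 ≈ 48.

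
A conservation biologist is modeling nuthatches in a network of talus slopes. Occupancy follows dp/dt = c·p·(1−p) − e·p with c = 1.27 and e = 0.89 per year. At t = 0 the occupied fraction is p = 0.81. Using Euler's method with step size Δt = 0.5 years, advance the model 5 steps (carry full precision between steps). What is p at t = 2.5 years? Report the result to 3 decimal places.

Update rule: p ← p + [c·p·(1−p) − e·p]·Δt with Δt = 0.5.
p: 0.81000 → 0.54728  (Δp = -0.26272)
p: 0.54728 → 0.46107  (Δp = -0.08621)
p: 0.46107 → 0.41368  (Δp = -0.04739)
p: 0.41368 → 0.38361  (Δp = -0.03007)
p: 0.38361 → 0.36305  (Δp = -0.02056)

0.363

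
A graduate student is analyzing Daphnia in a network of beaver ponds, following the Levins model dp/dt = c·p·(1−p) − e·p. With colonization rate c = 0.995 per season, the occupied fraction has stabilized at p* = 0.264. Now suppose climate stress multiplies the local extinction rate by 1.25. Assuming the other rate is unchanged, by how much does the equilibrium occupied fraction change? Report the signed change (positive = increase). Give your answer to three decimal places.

Balance c(1−p*) = e gives e = 0.995×(1 − 0.26400) = 0.73232.
New p* = 1 − e/c = 1 − 0.91540/0.99500 = 0.08000.
Δp* = 0.08000 − 0.26400 = -0.18400.

-0.184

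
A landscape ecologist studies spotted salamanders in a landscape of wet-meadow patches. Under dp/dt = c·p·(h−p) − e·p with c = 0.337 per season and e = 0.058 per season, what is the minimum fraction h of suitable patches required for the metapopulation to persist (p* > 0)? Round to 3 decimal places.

p* = h − e/c is positive only when h > e/c.
h_min = e/c = 0.058/0.337 = 0.1721.

0.172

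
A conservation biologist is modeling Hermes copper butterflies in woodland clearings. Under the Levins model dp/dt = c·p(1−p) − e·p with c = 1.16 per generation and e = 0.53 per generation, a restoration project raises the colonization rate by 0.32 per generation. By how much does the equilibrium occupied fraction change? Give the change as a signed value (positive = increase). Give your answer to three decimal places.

0.099

Before: p* = 1 − 0.53/1.16 = 0.5431.
After the change, c = 1.48, e = 0.53, so p* = 1 − 0.53/1.48 = 0.6419.
Δp* = 0.6419 − 0.5431 = +0.0988.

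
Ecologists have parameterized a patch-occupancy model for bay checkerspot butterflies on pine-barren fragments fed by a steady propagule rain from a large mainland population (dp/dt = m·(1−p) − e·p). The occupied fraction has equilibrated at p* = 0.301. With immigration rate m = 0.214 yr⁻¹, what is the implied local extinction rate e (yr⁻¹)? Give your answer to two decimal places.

0.50

At equilibrium m(1−p*) = e·p*, so e = m(1−p*)/p*.
e = 0.214 × 0.6990 / 0.301 = 0.4970.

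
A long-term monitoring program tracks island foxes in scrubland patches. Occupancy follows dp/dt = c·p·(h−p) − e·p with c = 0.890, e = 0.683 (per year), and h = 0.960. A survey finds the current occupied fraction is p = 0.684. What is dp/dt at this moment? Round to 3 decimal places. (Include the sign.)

Colonization term: c·p·(h−p) = 0.890×0.684×0.2760 = 0.16802.
Extinction term: e·p = 0.46717.
dp/dt = 0.16802 − 0.46717 = -0.29915.

-0.299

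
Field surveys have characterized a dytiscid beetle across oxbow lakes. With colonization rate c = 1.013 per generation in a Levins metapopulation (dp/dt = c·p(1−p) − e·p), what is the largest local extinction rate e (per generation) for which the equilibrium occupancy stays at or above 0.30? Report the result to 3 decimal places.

0.709

1 − e/c ≥ 0.30 ⇒ e ≤ c(1 − 0.30) = 1.013 × 0.7000.
e_max = 0.7091.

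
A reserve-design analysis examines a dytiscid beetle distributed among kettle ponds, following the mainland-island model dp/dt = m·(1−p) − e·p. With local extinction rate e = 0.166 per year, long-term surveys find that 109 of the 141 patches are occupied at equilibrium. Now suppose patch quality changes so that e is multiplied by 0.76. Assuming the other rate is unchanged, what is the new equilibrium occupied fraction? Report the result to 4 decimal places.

Observed p* = 109/141 = 0.77305.
Balance m(1−p*) = e·p* gives m = e·p*/(1−p*) = 0.166×0.77305/0.22695 = 0.56544.
New p* = m/(m+e) = 0.56544/(0.56544+0.12616) = 0.81758.

0.8176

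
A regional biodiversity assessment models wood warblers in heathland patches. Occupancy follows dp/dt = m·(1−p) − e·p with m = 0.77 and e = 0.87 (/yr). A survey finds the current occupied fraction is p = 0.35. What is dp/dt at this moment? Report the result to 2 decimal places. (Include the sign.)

Colonization term: m·(1−p) = 0.77×0.6500 = 0.50050.
Extinction term: e·p = 0.30450.
dp/dt = 0.50050 − 0.30450 = 0.19600.

0.20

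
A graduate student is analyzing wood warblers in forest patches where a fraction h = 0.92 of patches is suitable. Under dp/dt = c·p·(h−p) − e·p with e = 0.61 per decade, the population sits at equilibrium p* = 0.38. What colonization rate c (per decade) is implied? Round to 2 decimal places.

At equilibrium c(h−p*) = e, so c = e/(h−p*).
c = 0.61/(0.92 − 0.38) = 0.61/0.5400 = 1.1296.

1.13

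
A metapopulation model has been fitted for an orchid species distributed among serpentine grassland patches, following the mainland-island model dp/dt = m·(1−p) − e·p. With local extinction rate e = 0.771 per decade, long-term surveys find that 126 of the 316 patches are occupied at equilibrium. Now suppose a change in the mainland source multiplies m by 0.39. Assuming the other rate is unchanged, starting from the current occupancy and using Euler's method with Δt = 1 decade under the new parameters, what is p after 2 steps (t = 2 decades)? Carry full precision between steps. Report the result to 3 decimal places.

0.206

Observed p* = 126/316 = 0.39873.
Balance m(1−p*) = e·p* gives m = e·p*/(1−p*) = 0.771×0.39873/0.60127 = 0.51129.
Starting from p₀ = 0.39873; update p ← p + (dp/dt)·Δt with the new parameters.
  1  |  dp/dt·Δt = -0.187529  |  p_1 = 0.211206
  2  |  dp/dt·Δt = -0.005550  |  p_2 = 0.205656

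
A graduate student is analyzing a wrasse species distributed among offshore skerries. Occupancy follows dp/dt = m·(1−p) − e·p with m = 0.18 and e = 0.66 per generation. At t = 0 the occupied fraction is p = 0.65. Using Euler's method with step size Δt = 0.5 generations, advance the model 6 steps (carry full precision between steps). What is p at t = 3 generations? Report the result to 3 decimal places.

0.231

Update rule: p ← p + [m·(1−p) − e·p]·Δt with Δt = 0.5.
  1  |  dp/dt·Δt = -0.183000  |  p_1 = 0.467000
  2  |  dp/dt·Δt = -0.106140  |  p_2 = 0.360860
  3  |  dp/dt·Δt = -0.061561  |  p_3 = 0.299299
  4  |  dp/dt·Δt = -0.035705  |  p_4 = 0.263593
  5  |  dp/dt·Δt = -0.020709  |  p_5 = 0.242884
  6  |  dp/dt·Δt = -0.012011  |  p_6 = 0.230873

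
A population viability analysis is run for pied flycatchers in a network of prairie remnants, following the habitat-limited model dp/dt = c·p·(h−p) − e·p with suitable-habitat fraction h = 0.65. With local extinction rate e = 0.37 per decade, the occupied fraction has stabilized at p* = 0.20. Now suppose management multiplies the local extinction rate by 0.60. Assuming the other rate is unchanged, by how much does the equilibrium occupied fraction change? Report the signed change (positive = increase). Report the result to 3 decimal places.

Balance c(h−p*) = e gives c = e/(0.65 − 0.20000) = 0.37/0.45000 = 0.82222.
New p* = 0.65 − e/c = 0.65 − 0.22200/0.82222 = 0.38000.
Δp* = 0.38000 − 0.20000 = +0.18000.

0.180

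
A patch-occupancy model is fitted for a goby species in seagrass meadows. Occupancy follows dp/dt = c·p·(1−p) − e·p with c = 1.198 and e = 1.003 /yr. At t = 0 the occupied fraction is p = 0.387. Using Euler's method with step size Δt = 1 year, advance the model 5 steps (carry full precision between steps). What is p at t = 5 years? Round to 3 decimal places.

0.194

Update rule: p ← p + [c·p·(1−p) − e·p]·Δt with Δt = 1.
t = 1: p = 0.38700 + (-0.10396) = 0.28304
t = 2: p = 0.28304 + (-0.04078) = 0.24226
t = 3: p = 0.24226 + (-0.02307) = 0.21919
t = 4: p = 0.21919 + (-0.01482) = 0.20438
t = 5: p = 0.20438 + (-0.01019) = 0.19419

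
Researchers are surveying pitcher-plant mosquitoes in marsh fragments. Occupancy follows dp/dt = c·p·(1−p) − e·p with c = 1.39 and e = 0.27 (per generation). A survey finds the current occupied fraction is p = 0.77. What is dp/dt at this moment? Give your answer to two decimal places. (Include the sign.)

Colonization term: c·p·(1−p) = 1.39×0.77×0.2300 = 0.24617.
Extinction term: e·p = 0.20790.
dp/dt = 0.24617 − 0.20790 = 0.03827.

0.04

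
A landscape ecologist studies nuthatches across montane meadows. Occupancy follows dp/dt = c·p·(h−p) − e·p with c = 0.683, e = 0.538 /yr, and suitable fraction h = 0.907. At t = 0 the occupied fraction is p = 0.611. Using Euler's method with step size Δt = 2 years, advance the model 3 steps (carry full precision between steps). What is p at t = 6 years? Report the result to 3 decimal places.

Update rule: p ← p + [c·p·(h−p) − e·p]·Δt with Δt = 2.
t = 2: p = 0.61100 + (-0.41039) = 0.20061
t = 4: p = 0.20061 + (-0.02228) = 0.17833
t = 6: p = 0.17833 + (-0.01438) = 0.16395

0.164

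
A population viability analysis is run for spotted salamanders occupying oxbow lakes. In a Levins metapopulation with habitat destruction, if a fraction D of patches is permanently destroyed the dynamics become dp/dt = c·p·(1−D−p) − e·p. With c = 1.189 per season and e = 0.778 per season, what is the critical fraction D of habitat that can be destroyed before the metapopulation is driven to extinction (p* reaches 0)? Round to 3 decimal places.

0.346

The nontrivial equilibrium is p* = (1−D) − e/c; extinction occurs when this hits zero.
So D_crit = 1 − e/c = 1 − 0.778/1.189 = 1 − 0.6543 = 0.3457.
This equals the undisturbed p*, a classic result of Lande's extension.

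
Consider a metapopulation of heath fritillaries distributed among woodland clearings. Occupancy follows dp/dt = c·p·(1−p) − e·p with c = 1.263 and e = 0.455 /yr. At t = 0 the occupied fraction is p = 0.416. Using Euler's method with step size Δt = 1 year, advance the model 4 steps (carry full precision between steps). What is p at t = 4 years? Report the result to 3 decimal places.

Update rule: p ← p + [c·p·(1−p) − e·p]·Δt with Δt = 1.
p: 0.41600 → 0.53356  (Δp = +0.11756)
p: 0.53356 → 0.60512  (Δp = +0.07156)
p: 0.60512 → 0.63158  (Δp = +0.02647)
p: 0.63158 → 0.63810  (Δp = +0.00651)

0.638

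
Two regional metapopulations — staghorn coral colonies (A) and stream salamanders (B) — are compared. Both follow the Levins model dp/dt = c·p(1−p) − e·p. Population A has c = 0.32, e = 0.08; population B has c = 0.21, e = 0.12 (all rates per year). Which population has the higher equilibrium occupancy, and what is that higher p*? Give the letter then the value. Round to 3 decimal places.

A: p*_A = 1 − 0.08/0.32 = 0.7500.
B: p*_B = 1 − 0.12/0.21 = 0.4286.
A is higher at 0.7500.

A, 0.750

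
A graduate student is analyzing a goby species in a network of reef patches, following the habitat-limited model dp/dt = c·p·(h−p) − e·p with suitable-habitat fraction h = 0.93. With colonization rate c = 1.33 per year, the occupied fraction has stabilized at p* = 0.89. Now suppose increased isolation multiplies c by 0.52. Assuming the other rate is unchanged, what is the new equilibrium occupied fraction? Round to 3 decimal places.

0.853

Balance c(h−p*) = e gives e = 1.33×(0.93 − 0.89000) = 0.05320.
New p* = 0.93 − e/c = 0.93 − 0.05320/0.69160 = 0.85308.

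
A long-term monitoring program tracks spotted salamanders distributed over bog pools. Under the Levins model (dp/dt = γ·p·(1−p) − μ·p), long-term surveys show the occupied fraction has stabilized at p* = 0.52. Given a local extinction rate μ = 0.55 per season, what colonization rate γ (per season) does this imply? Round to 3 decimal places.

1.146

At equilibrium γ(1−p*) = μ, so γ = μ/(1−p*).
γ = 0.55/(1 − 0.52) = 0.55/0.4800 = 1.1458.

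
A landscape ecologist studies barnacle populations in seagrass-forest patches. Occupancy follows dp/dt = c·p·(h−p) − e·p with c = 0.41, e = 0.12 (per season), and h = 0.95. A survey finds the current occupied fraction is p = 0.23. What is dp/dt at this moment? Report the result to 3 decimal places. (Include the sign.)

0.040

Colonization term: c·p·(h−p) = 0.41×0.23×0.7200 = 0.06790.
Extinction term: e·p = 0.02760.
dp/dt = 0.06790 − 0.02760 = 0.04030.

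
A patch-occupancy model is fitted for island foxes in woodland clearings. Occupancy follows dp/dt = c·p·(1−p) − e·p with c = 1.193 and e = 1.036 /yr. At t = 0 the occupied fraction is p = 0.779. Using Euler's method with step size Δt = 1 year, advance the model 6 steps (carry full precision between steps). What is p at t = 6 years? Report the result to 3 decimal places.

0.147

Update rule: p ← p + [c·p·(1−p) − e·p]·Δt with Δt = 1.
p: 0.77900 → 0.17734  (Δp = -0.60166)
p: 0.17734 → 0.16766  (Δp = -0.00968)
p: 0.16766 → 0.16045  (Δp = -0.00721)
p: 0.16045 → 0.15493  (Δp = -0.00552)
p: 0.15493 → 0.15062  (Δp = -0.00431)
p: 0.15062 → 0.14720  (Δp = -0.00342)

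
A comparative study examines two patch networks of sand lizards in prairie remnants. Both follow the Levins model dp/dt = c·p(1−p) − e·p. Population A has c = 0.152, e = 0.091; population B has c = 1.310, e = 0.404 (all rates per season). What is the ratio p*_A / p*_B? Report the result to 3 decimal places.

A: p*_A = 1 − 0.091/0.152 = 0.4013.
B: p*_B = 1 − 0.404/1.310 = 0.6916.
p*_A / p*_B = 0.4013/0.6916 = 0.5803.

0.580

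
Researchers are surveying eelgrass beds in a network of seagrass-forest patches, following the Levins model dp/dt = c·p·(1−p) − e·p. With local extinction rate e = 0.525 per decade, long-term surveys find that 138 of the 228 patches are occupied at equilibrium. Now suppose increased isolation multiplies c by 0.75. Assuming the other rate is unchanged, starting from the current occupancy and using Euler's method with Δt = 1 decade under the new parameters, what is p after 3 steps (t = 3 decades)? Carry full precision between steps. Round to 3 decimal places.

Observed p* = 138/228 = 0.60526.
Balance c(1−p*) = e gives c = e/(1 − 0.60526) = 0.525/0.39474 = 1.33000.
Starting from p₀ = 0.60526; update p ← p + (dp/dt)·Δt with the new parameters.
step 1: Δp = -0.07944, p = 0.52582
step 2: Δp = -0.02735, p = 0.49848
step 3: Δp = -0.01233, p = 0.48615

0.486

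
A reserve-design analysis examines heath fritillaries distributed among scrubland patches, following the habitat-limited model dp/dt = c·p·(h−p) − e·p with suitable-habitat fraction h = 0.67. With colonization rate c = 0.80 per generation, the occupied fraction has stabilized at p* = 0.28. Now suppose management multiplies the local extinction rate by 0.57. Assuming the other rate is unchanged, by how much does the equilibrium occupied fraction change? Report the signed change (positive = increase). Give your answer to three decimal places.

Balance c(h−p*) = e gives e = 0.80×(0.67 − 0.28000) = 0.31200.
New p* = 0.67 − e/c = 0.67 − 0.17784/0.80000 = 0.44770.
Δp* = 0.44770 − 0.28000 = +0.16770.

0.168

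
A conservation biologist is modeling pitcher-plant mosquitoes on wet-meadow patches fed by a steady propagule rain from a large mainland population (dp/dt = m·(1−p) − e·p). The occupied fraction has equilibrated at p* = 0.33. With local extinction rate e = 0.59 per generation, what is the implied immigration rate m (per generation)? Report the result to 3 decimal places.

0.291

At equilibrium m(1−p*) = e·p*, so m = e·p*/(1−p*).
m = 0.59 × 0.33 / 0.6700 = 0.1947/0.6700 = 0.2906.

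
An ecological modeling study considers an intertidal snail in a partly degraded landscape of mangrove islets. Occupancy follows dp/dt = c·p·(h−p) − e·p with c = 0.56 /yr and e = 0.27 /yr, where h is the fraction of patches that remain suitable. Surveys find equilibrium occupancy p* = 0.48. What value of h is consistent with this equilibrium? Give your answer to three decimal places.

0.962

At equilibrium c(h−p*) = e, so h = p* + e/c.
h = 0.48 + 0.27/0.56 = 0.48 + 0.4821 = 0.9621.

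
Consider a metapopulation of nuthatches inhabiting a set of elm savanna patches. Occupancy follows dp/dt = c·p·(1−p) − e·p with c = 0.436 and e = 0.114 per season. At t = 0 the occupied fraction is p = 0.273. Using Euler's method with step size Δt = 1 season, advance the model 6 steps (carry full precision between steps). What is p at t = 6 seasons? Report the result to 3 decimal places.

0.599

Update rule: p ← p + [c·p·(1−p) − e·p]·Δt with Δt = 1.
step 1: Δp = +0.05541, p = 0.32841
step 2: Δp = +0.05872, p = 0.38714
step 3: Δp = +0.05931, p = 0.44645
step 4: Δp = +0.05685, p = 0.50330
step 5: Δp = +0.05162, p = 0.55492
step 6: Δp = +0.04442, p = 0.59935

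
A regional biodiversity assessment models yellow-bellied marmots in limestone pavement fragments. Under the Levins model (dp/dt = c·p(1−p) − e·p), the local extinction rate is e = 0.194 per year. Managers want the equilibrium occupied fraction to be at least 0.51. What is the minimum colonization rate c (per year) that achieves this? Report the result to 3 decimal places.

p* = 1 − e/c ≥ 0.51 requires e/c ≤ 0.4900, i.e. c ≥ e/0.4900.
c_min = 0.194/0.4900 = 0.3959.

0.396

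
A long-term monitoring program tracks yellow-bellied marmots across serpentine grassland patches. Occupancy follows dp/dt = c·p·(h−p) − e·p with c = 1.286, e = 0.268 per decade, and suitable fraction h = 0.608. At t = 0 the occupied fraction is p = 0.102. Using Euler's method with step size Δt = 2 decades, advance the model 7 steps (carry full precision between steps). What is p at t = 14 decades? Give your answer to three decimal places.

Update rule: p ← p + [c·p·(h−p) − e·p]·Δt with Δt = 2.
  1  |  dp/dt·Δt = +0.078074  |  p_1 = 0.180074
  2  |  dp/dt·Δt = +0.101674  |  p_2 = 0.281748
  3  |  dp/dt·Δt = +0.085403  |  p_3 = 0.367152
  4  |  dp/dt·Δt = +0.030643  |  p_4 = 0.397795
  5  |  dp/dt·Δt = +0.001849  |  p_5 = 0.399644
  6  |  dp/dt·Δt = -0.000043  |  p_6 = 0.399601
  7  |  dp/dt·Δt = +0.000001  |  p_7 = 0.399602

0.400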